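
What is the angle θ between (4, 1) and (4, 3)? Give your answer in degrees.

With u = (4, 1), v = (4, 3):
u·v = 4·4 + 1·3 = 16 + 3 = 19.
|u| = √(4² + 1²) = √17, |v| = √(4² + 3²) = √25, so |u||v| = √(17·25) = √425.
cos θ = (u·v)/(|u||v|) = 19/√425 ≈ 0.921635
θ = arccos(0.921635) ≈ 22.83°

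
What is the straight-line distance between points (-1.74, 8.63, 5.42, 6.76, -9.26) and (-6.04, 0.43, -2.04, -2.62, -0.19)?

√(Σ(x_i - y_i)²) = √((-1.74 - (-6.04))² + (8.63 - 0.43)² + (5.42 - (-2.04))² + (6.76 - (-2.62))² + (-9.26 - (-0.19))²)
= √(4.3² + 8.2² + 7.46² + 9.38² + (-9.07)²) = √(18.49 + 67.24 + 55.6516 + 87.9844 + 82.2649) = √311.6309 ≈ 17.6531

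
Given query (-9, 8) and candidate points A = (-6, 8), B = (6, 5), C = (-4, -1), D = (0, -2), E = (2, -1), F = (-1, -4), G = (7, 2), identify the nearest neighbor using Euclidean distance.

Distances: d(A) = 3, d(B) ≈ 15.2971, d(C) ≈ 10.2956, d(D) ≈ 13.4536, d(E) ≈ 14.2127, d(F) ≈ 14.4222, d(G) ≈ 17.088. Nearest: A = (-6, 8) with distance 3.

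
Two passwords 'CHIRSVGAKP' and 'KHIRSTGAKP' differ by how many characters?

Differing positions: 1, 6. Hamming distance = 2.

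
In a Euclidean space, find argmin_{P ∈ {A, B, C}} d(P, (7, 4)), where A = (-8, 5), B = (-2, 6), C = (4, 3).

Distances: d(A) ≈ 15.0333, d(B) ≈ 9.2195, d(C) ≈ 3.1623. Nearest: C = (4, 3) with distance 3.1623.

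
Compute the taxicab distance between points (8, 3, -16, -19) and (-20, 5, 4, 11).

Σ|x_i - y_i| = |8 - (-20)| + |3 - 5| + |-16 - 4| + |-19 - 11| = 28 + 2 + 20 + 30 = 80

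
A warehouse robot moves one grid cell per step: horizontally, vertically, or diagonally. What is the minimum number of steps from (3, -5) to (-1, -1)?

max(|x_i - y_i|) = max(|3 - (-1)|, |-5 - (-1)|) = max(4, 4) = 4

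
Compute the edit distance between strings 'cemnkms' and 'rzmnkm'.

Let D[i][j] be the edit distance between the first i characters of 'cemnkms' and the first j characters of 'rzmnkm', with D[i][0] = i, D[0][j] = j, and D[i][j] = D[i-1][j-1] if the characters match, else 1 + min(D[i-1][j], D[i][j-1], D[i-1][j-1]). Filling the table (rows: prefixes of 'cemnkms', columns: prefixes of 'rzmnkm'):
     ε  r  z  m  n  k  m
  ε  0  1  2  3  4  5  6
  c  1  1  2  3  4  5  6
  e  2  2  2  3  4  5  6
  m  3  3  3  2  3  4  5
  n  4  4  4  3  2  3  4
  k  5  5  5  4  3  2  3
  m  6  6  6  5  4  3  2
  s  7  7  7  6  5  4  3
The bottom-right entry gives D[7][6] = 3, so no sequence of fewer than 3 edits works. Backtracking through the table gives one optimal edit sequence (3 edits):
  cemnkms → remnkms (sub c→r @1)
  remnkms → rzmnkms (sub e→z @2)
  rzmnkms → rzmnkm (del s @7)
Edit distance = 3.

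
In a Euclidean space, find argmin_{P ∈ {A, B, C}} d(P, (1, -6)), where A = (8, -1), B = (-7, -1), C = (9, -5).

Distances: d(A) ≈ 8.6023, d(B) ≈ 9.434, d(C) ≈ 8.0623. Nearest: C = (9, -5) with distance 8.0623.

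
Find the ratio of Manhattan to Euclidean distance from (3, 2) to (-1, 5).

L1 = |3 - (-1)| + |2 - 5| = 4 + 3 = 7
L2 = √(4² + 3²) = √25 = 5
L1 ≥ L2 always (equality iff movement is along one axis); L1 > L2 here.
Ratio L1/L2 = 7/5 = 1.4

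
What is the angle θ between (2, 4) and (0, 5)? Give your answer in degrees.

With u = (2, 4), v = (0, 5):
u·v = 2·0 + 4·5 = 0 + 20 = 20.
|u| = √(2² + 4²) = √20, |v| = √(0² + 5²) = √25, so |u||v| = √(20·25) = √500.
cos θ = (u·v)/(|u||v|) = 20/√500 ≈ 0.894427
θ = arccos(0.894427) ≈ 26.57°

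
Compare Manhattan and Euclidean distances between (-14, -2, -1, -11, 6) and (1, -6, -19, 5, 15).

L1 = |-14 - 1| + |-2 - (-6)| + |-1 - (-19)| + |-11 - 5| + |6 - 15| = 15 + 4 + 18 + 16 + 9 = 62
L2 = √(15² + 4² + 18² + 16² + 9²) = √902 ≈ 30.0333
L1 ≥ L2 always (equality iff movement is along one axis); L1 > L2 here.
Ratio L1/L2 = 62/√902 ≈ 2.0644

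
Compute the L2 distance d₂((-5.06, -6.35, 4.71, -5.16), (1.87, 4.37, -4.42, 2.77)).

√(Σ(x_i - y_i)²) = √((-5.06 - 1.87)² + (-6.35 - 4.37)² + (4.71 - (-4.42))² + (-5.16 - 2.77)²)
= √((-6.93)² + (-10.72)² + 9.13² + (-7.93)²) = √(48.0249 + 114.9184 + 83.3569 + 62.8849) = √309.1851 ≈ 17.5837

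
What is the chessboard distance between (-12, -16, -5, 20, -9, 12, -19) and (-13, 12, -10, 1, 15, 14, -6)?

max(|x_i - y_i|) = max(|-12 - (-13)|, |-16 - 12|, |-5 - (-10)|, |20 - 1|, |-9 - 15|, |12 - 14|, |-19 - (-6)|) = max(1, 28, 5, 19, 24, 2, 13) = 28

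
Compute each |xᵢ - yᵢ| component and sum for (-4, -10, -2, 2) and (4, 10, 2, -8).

Σ|x_i - y_i| = |-4 - 4| + |-10 - 10| + |-2 - 2| + |2 - (-8)| = 8 + 20 + 4 + 10 = 42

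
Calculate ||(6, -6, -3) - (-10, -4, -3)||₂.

√(Σ(x_i - y_i)²) = √((6 - (-10))² + (-6 - (-4))² + (-3 - (-3))²)
= √(16² + (-2)² + 0²) = √(256 + 4 + 0) = √260 ≈ 16.1245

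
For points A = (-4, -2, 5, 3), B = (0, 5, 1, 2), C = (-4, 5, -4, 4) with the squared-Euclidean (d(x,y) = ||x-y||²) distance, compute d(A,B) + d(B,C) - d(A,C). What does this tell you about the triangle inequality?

d(A,B) = 4² + 7² + 4² + 1² = 82, d(B,C) = 4² + 0² + 5² + 2² = 45, d(A,C) = 0² + 7² + 9² + 1² = 131.
d(A,B) + d(B,C) - d(A,C) = 82 + 45 - 131 = 127 - 131 = -4. This is < 0, so the triangle inequality FAILS for these points (squared-Euclidean is not a metric).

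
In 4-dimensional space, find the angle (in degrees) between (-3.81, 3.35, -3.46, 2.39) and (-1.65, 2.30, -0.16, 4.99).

With u = (-3.81, 3.35, -3.46, 2.39), v = (-1.65, 2.30, -0.16, 4.99):
u·v = (-3.81)·(-1.65) + 3.35·2.3 + (-3.46)·(-0.16) + 2.39·4.99 = 6.2865 + 7.705 + 0.5536 + 11.9261 = 26.4712.
|u| = √((-3.81)² + 3.35² + (-3.46)² + 2.39²) = √(14.5161 + 11.2225 + 11.9716 + 5.7121) = √43.4223, |v| = √((-1.65)² + 2.3² + (-0.16)² + 4.99²) = √(2.7225 + 5.29 + 0.0256 + 24.9001) = √32.9382.
cos θ = (u·v)/(|u||v|) = 26.4712/(√43.4223·√32.9382) ≈ 0.69995
θ = arccos(0.69995) ≈ 45.58°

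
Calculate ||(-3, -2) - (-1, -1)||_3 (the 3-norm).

(Σ|x_i - y_i|^3)^(1/3) = (|-3 - (-1)|^3 + |-2 - (-1)|^3)^(1/3)
= (2^3 + 1^3)^(1/3) = (8 + 1)^(1/3) = (9)^(1/3) ≈ 2.0801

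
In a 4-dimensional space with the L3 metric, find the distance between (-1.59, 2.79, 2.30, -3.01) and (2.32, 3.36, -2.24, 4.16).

(Σ|x_i - y_i|^3)^(1/3) = (|-1.59 - 2.32|^3 + |2.79 - 3.36|^3 + |2.3 - (-2.24)|^3 + |-3.01 - 4.16|^3)^(1/3)
= (3.91^3 + 0.57^3 + 4.54^3 + 7.17^3)^(1/3) ≈ (59.7765 + 0.1852 + 93.5767 + 368.6018)^(1/3) = (522.1402)^(1/3) ≈ 8.0525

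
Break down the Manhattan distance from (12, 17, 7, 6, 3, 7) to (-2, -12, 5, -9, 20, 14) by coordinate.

Σ|x_i - y_i| = |12 - (-2)| + |17 - (-12)| + |7 - 5| + |6 - (-9)| + |3 - 20| + |7 - 14| = 14 + 29 + 2 + 15 + 17 + 7 = 84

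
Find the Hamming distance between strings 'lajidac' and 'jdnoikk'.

Differing positions: 1, 2, 3, 4, 5, 6, 7. Hamming distance = 7.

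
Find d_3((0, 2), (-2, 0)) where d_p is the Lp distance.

(Σ|x_i - y_i|^3)^(1/3) = (|0 - (-2)|^3 + |2 - 0|^3)^(1/3)
= (2^3 + 2^3)^(1/3) = (8 + 8)^(1/3) = (16)^(1/3) ≈ 2.5198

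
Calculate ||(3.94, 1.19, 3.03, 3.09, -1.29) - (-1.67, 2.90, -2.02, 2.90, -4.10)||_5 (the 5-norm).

(Σ|x_i - y_i|^5)^(1/5) = (|3.94 - (-1.67)|^5 + |1.19 - 2.9|^5 + |3.03 - (-2.02)|^5 + |3.09 - 2.9|^5 + |-1.29 - (-4.1)|^5)^(1/5)
= (5.61^5 + 1.71^5 + 5.05^5 + 0.19^5 + 2.81^5)^(1/5) ≈ (5556.6662 + 14.6211 + 3284.4064 + 0.0002 + 175.199)^(1/5) = (9030.8929)^(1/5) ≈ 6.1822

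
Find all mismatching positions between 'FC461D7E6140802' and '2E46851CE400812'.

Differing positions: 1, 2, 5, 6, 7, 8, 9, 10, 11, 14. Hamming distance = 10.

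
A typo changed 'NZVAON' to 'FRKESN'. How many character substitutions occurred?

Differing positions: 1, 2, 3, 4, 5. Hamming distance = 5.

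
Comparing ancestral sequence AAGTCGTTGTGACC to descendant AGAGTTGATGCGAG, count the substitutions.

Differing positions: 2, 3, 4, 5, 6, 7, 8, 9, 10, 11, 12, 13, 14. Hamming distance = 13.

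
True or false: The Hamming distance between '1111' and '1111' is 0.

Differing positions: none. Hamming distance = 0, so the claim is true.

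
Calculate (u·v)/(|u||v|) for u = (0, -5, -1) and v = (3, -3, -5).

With u = (0, -5, -1), v = (3, -3, -5):
u·v = 0·3 + (-5)·(-3) + (-1)·(-5) = 0 + 15 + 5 = 20.
|u| = √(0² + (-5)² + (-1)²) = √26, |v| = √(3² + (-3)² + (-5)²) = √43, so |u||v| = √(26·43) = √1118.
cos θ = (u·v)/(|u||v|) = 20/√1118 ≈ 0.5981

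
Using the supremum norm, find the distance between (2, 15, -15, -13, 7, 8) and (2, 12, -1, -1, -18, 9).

max(|x_i - y_i|) = max(|2 - 2|, |15 - 12|, |-15 - (-1)|, |-13 - (-1)|, |7 - (-18)|, |8 - 9|) = max(0, 3, 14, 12, 25, 1) = 25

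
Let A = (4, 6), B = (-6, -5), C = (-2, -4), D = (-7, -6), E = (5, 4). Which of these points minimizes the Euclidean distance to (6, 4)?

Distances: d(A) ≈ 2.8284, d(B) = 15, d(C) ≈ 11.3137, d(D) ≈ 16.4012, d(E) = 1. Nearest: E = (5, 4) with distance 1.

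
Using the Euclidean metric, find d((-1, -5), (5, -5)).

√(Σ(x_i - y_i)²) = √((-1 - 5)² + (-5 - (-5))²)
= √((-6)² + 0²) = √(36 + 0) = √36 = 6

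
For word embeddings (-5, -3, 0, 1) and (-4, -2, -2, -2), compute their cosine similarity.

With u = (-5, -3, 0, 1), v = (-4, -2, -2, -2):
u·v = (-5)·(-4) + (-3)·(-2) + 0·(-2) + 1·(-2) = 20 + 6 + 0 + (-2) = 24.
|u| = √((-5)² + (-3)² + 0² + 1²) = √35, |v| = √((-4)² + (-2)² + (-2)² + (-2)²) = √28, so |u||v| = √(35·28) = √980.
cos θ = (u·v)/(|u||v|) = 24/√980 ≈ 0.7667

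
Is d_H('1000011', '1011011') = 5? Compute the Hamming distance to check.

Differing positions: 3, 4. Hamming distance = 2, so the claim that d_H = 5 is false.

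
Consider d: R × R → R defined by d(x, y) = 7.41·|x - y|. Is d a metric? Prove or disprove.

Yes. Since |x - y| is a metric on R and 7.41 > 0, the positive scalar multiple 7.41·|x - y| is also a metric: scaling by a positive constant preserves non-negativity, identity (d=0 ⟺ |x-y|=0 ⟺ x=y), symmetry, and the triangle inequality.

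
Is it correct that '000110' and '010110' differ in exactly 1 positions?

Differing positions: 2. Hamming distance = 1, so the claim is true.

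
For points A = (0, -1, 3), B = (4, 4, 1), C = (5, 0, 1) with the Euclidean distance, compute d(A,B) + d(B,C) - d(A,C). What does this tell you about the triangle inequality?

d(A,B) = √(4² + 5² + 2²) = √45 ≈ 6.7082, d(B,C) = √(1² + 4² + 0²) = √17 ≈ 4.1231, d(A,C) = √(5² + 1² + 2²) = √30 ≈ 5.4772.
d(A,B) + d(B,C) - d(A,C) = 6.7082 + 4.1231 - 5.4772 = 10.8313 - 5.4772 = 5.3541 (to 4 decimal places). This is ≥ 0, so the triangle inequality holds for these points.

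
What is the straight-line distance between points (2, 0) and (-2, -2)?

√(Σ(x_i - y_i)²) = √((2 - (-2))² + (0 - (-2))²)
= √(4² + 2²) = √(16 + 4) = √20 ≈ 4.4721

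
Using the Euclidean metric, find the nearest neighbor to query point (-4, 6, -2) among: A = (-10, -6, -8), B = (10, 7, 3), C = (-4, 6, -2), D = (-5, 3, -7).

Distances: d(A) ≈ 14.6969, d(B) ≈ 14.8997, d(C) = 0, d(D) ≈ 5.9161. Nearest: C = (-4, 6, -2) with distance 0.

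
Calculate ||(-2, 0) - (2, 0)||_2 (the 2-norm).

(Σ|x_i - y_i|^2)^(1/2) = (|-2 - 2|^2 + |0 - 0|^2)^(1/2)
= (4^2 + 0^2)^(1/2) = (16 + 0)^(1/2) = (16)^(1/2) = 4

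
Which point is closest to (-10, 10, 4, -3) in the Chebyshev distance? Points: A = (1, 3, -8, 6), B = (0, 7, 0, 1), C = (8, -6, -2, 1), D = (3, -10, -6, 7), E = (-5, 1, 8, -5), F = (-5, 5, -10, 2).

Distances: d(A) = 12, d(B) = 10, d(C) = 18, d(D) = 20, d(E) = 9, d(F) = 14. Nearest: E = (-5, 1, 8, -5) with distance 9.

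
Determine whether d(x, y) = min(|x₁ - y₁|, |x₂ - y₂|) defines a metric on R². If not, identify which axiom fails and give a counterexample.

No. d fails identity of indiscernibles: take x = (5, 0) and y = (5, 5). Then d(x,y) = min(|5 - 5|, |0 - 5|) = min(0, 5) = 0, yet x ≠ y.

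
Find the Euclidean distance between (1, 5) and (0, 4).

√(Σ(x_i - y_i)²) = √((1 - 0)² + (5 - 4)²)
= √(1² + 1²) = √(1 + 1) = √2 ≈ 1.4142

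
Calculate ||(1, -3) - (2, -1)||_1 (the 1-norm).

Σ|x_i - y_i| = |1 - 2| + |-3 - (-1)| = 1 + 2 = 3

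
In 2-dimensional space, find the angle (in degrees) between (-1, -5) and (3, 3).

With u = (-1, -5), v = (3, 3):
u·v = (-1)·3 + (-5)·3 = (-3) + (-15) = -18.
|u| = √((-1)² + (-5)²) = √26, |v| = √(3² + 3²) = √18, so |u||v| = √(26·18) = √468.
cos θ = (u·v)/(|u||v|) = -18/√468 ≈ -0.83205
θ = arccos(-0.83205) ≈ 146.31°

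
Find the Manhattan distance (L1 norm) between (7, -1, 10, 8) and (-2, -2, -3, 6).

Σ|x_i - y_i| = |7 - (-2)| + |-1 - (-2)| + |10 - (-3)| + |8 - 6| = 9 + 1 + 13 + 2 = 25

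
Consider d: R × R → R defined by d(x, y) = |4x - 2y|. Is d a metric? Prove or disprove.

No. d fails symmetry: d(2, 3) = |4·2 - 2·3| = |2| = 2, but d(3, 2) = |4·3 - 2·2| = |8| = 8. Since 2 ≠ 8, d(x,y) ≠ d(y,x) in general.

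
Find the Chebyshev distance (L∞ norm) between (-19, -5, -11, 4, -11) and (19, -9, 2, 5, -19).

max(|x_i - y_i|) = max(|-19 - 19|, |-5 - (-9)|, |-11 - 2|, |4 - 5|, |-11 - (-19)|) = max(38, 4, 13, 1, 8) = 38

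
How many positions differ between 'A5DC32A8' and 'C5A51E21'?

Differing positions: 1, 3, 4, 5, 6, 7, 8. Hamming distance = 7.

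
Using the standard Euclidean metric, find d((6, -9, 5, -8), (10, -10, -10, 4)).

√(Σ(x_i - y_i)²) = √((6 - 10)² + (-9 - (-10))² + (5 - (-10))² + (-8 - 4)²)
= √((-4)² + 1² + 15² + (-12)²) = √(16 + 1 + 225 + 144) = √386 ≈ 19.6469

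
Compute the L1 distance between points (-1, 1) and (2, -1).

Σ|x_i - y_i| = |-1 - 2| + |1 - (-1)| = 3 + 2 = 5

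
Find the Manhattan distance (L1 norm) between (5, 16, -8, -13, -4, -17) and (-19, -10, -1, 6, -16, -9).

Σ|x_i - y_i| = |5 - (-19)| + |16 - (-10)| + |-8 - (-1)| + |-13 - 6| + |-4 - (-16)| + |-17 - (-9)| = 24 + 26 + 7 + 19 + 12 + 8 = 96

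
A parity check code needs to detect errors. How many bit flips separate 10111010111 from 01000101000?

Differing positions: 1, 2, 3, 4, 5, 6, 7, 8, 9, 10, 11. Hamming distance = 11.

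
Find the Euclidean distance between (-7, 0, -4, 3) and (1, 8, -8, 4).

√(Σ(x_i - y_i)²) = √((-7 - 1)² + (0 - 8)² + (-4 - (-8))² + (3 - 4)²)
= √((-8)² + (-8)² + 4² + (-1)²) = √(64 + 64 + 16 + 1) = √145 ≈ 12.0416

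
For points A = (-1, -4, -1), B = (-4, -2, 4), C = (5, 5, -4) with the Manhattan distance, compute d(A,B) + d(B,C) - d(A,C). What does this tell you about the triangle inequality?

d(A,B) = 3 + 2 + 5 = 10, d(B,C) = 9 + 7 + 8 = 24, d(A,C) = 6 + 9 + 3 = 18.
d(A,B) + d(B,C) - d(A,C) = 10 + 24 - 18 = 34 - 18 = 16. This is ≥ 0, so the triangle inequality holds for these points.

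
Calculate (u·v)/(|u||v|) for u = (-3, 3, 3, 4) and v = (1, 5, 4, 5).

With u = (-3, 3, 3, 4), v = (1, 5, 4, 5):
u·v = (-3)·1 + 3·5 + 3·4 + 4·5 = (-3) + 15 + 12 + 20 = 44.
|u| = √((-3)² + 3² + 3² + 4²) = √43, |v| = √(1² + 5² + 4² + 5²) = √67, so |u||v| = √(43·67) = √2881.
cos θ = (u·v)/(|u||v|) = 44/√2881 ≈ 0.8197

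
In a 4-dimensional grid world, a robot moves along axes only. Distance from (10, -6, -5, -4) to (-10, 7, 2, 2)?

Σ|x_i - y_i| = |10 - (-10)| + |-6 - 7| + |-5 - 2| + |-4 - 2| = 20 + 13 + 7 + 6 = 46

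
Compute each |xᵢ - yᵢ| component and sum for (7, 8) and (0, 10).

Σ|x_i - y_i| = |7 - 0| + |8 - 10| = 7 + 2 = 9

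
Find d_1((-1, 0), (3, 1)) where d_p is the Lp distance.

Σ|x_i - y_i| = |-1 - 3| + |0 - 1| = 4 + 1 = 5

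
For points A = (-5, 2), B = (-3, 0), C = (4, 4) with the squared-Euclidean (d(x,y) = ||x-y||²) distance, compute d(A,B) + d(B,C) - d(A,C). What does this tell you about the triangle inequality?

d(A,B) = 2² + 2² = 8, d(B,C) = 7² + 4² = 65, d(A,C) = 9² + 2² = 85.
d(A,B) + d(B,C) - d(A,C) = 8 + 65 - 85 = 73 - 85 = -12. This is < 0, so the triangle inequality FAILS for these points (squared-Euclidean is not a metric).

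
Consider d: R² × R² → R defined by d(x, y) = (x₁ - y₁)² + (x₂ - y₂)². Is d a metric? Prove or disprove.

No. The squared Euclidean distance fails the triangle inequality. Counterexample: x = (0, 0), y = (5, 4), z = (10, 8). d(x,z) = 10² + 8² = 164, but d(x,y) + d(y,z) = (5² + 4²) + (5² + 4²) = 41 + 41 = 82. Since 164 > 82, the triangle inequality is violated. (Note: √d, the ordinary Euclidean distance, IS a metric.)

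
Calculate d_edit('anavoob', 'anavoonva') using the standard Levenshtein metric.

Let D[i][j] be the edit distance between the first i characters of 'anavoob' and the first j characters of 'anavoonva', with D[i][0] = i, D[0][j] = j, and D[i][j] = D[i-1][j-1] if the characters match, else 1 + min(D[i-1][j], D[i][j-1], D[i-1][j-1]). Filling the table (rows: prefixes of 'anavoob', columns: prefixes of 'anavoonva'):
     ε  a  n  a  v  o  o  n  v  a
  ε  0  1  2  3  4  5  6  7  8  9
  a  1  0  1  2  3  4  5  6  7  8
  n  2  1  0  1  2  3  4  5  6  7
  a  3  2  1  0  1  2  3  4  5  6
  v  4  3  2  1  0  1  2  3  4  5
  o  5  4  3  2  1  0  1  2  3  4
  o  6  5  4  3  2  1  0  1  2  3
  b  7  6  5  4  3  2  1  1  2  3
The bottom-right entry gives D[7][9] = 3, so no sequence of fewer than 3 edits works. Backtracking through the table gives one optimal edit sequence (3 edits):
  anavoob → anavoonb (ins n @7)
  anavoonb → anavoonvb (ins v @8)
  anavoonvb → anavoonva (sub b→a @9)
Edit distance = 3.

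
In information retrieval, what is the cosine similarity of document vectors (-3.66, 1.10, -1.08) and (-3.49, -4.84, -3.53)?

With u = (-3.66, 1.10, -1.08), v = (-3.49, -4.84, -3.53):
u·v = (-3.66)·(-3.49) + 1.1·(-4.84) + (-1.08)·(-3.53) = 12.7734 + (-5.324) + 3.8124 = 11.2618.
|u| = √((-3.66)² + 1.1² + (-1.08)²) = √(13.3956 + 1.21 + 1.1664) = √15.772, |v| = √((-3.49)² + (-4.84)² + (-3.53)²) = √(12.1801 + 23.4256 + 12.4609) = √48.0666.
cos θ = (u·v)/(|u||v|) = 11.2618/(√15.772·√48.0666) ≈ 0.409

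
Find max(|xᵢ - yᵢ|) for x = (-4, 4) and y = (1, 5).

max(|x_i - y_i|) = max(|-4 - 1|, |4 - 5|) = max(5, 1) = 5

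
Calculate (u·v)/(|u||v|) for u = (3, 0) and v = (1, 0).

With u = (3, 0), v = (1, 0):
u·v = 3·1 + 0·0 = 3 + 0 = 3.
|u| = √(3² + 0²) = √9, |v| = √(1² + 0²) = √1, so |u||v| = √(9·1) = √9 = 3.
cos θ = (u·v)/(|u||v|) = 3/3 = 1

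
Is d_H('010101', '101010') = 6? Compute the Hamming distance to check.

Differing positions: 1, 2, 3, 4, 5, 6. Hamming distance = 6, so the claim is true.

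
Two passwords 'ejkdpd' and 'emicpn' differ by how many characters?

Differing positions: 2, 3, 4, 6. Hamming distance = 4.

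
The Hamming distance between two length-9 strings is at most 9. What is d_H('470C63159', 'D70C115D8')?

Differing positions: 1, 5, 6, 7, 8, 9. Hamming distance = 6. The maximum possible Hamming distance for length-9 strings is 9, so d_H/9 = 6/9 ≈ 0.6667.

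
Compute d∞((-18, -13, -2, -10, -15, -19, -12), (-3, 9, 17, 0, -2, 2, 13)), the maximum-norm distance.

max(|x_i - y_i|) = max(|-18 - (-3)|, |-13 - 9|, |-2 - 17|, |-10 - 0|, |-15 - (-2)|, |-19 - 2|, |-12 - 13|) = max(15, 22, 19, 10, 13, 21, 25) = 25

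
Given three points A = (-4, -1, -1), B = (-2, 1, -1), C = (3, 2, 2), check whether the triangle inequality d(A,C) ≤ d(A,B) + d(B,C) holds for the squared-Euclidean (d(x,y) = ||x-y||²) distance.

d(A,B) = 2² + 2² + 0² = 8, d(B,C) = 5² + 1² + 3² = 35, d(A,C) = 7² + 3² + 3² = 67.
d(A,C) = 67 > 8 + 35 = 43. Triangle inequality is VIOLATED. (Squared-Euclidean is not a metric — this is a counterexample.)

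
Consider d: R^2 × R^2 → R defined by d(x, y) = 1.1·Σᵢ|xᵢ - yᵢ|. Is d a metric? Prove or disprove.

Yes. The L1 (Manhattan) norm induces a metric on R^2, and multiplying a metric by a positive constant 1.1 > 0 preserves all four axioms: non-negativity (1.1·||x-y|| ≥ 0), identity (1.1·||x-y|| = 0 ⟺ ||x-y|| = 0 ⟺ x = y), symmetry (||x-y|| = ||y-x||), and the triangle inequality (1.1·||x-z|| ≤ 1.1·||x-y|| + 1.1·||y-z||). So d is a metric.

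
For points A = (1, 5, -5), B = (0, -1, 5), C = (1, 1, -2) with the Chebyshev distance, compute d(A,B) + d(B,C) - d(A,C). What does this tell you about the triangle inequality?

d(A,B) = max(1, 6, 10) = 10, d(B,C) = max(1, 2, 7) = 7, d(A,C) = max(0, 4, 3) = 4.
d(A,B) + d(B,C) - d(A,C) = 10 + 7 - 4 = 17 - 4 = 13. This is ≥ 0, so the triangle inequality holds for these points.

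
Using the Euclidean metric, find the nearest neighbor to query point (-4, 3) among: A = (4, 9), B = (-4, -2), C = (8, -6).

Distances: d(A) = 10, d(B) = 5, d(C) = 15. Nearest: B = (-4, -2) with distance 5.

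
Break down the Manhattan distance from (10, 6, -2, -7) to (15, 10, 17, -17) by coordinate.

Σ|x_i - y_i| = |10 - 15| + |6 - 10| + |-2 - 17| + |-7 - (-17)| = 5 + 4 + 19 + 10 = 38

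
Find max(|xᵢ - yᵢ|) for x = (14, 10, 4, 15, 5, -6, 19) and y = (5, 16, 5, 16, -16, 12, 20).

max(|x_i - y_i|) = max(|14 - 5|, |10 - 16|, |4 - 5|, |15 - 16|, |5 - (-16)|, |-6 - 12|, |19 - 20|) = max(9, 6, 1, 1, 21, 18, 1) = 21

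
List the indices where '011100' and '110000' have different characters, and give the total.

Differing positions: 1, 3, 4. Hamming distance = 3.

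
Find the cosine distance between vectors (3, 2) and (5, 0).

With u = (3, 2), v = (5, 0):
u·v = 3·5 + 2·0 = 15 + 0 = 15.
|u| = √(3² + 2²) = √13, |v| = √(5² + 0²) = √25, so |u||v| = √(13·25) = √325.
cos θ = (u·v)/(|u||v|) = 15/√325 ≈ 0.8321
Cosine distance = 1 - cos θ ≈ 1 - 0.8321 = 0.1679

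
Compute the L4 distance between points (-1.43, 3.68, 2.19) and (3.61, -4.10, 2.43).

(Σ|x_i - y_i|^4)^(1/4) = (|-1.43 - 3.61|^4 + |3.68 - (-4.1)|^4 + |2.19 - 2.43|^4)^(1/4)
= (5.04^4 + 7.78^4 + 0.24^4)^(1/4) ≈ (645.2413 + 3663.6872 + 0.0033)^(1/4) = (4308.9318)^(1/4) ≈ 8.102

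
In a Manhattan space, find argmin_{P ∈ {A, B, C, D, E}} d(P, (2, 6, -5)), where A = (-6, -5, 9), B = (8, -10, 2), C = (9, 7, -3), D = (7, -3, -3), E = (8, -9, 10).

Distances: d(A) = 33, d(B) = 29, d(C) = 10, d(D) = 16, d(E) = 36. Nearest: C = (9, 7, -3) with distance 10.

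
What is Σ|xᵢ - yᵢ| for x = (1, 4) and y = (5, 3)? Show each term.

Σ|x_i - y_i| = |1 - 5| + |4 - 3| = 4 + 1 = 5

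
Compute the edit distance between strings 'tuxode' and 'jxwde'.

Let D[i][j] be the edit distance between the first i characters of 'tuxode' and the first j characters of 'jxwde', with D[i][0] = i, D[0][j] = j, and D[i][j] = D[i-1][j-1] if the characters match, else 1 + min(D[i-1][j], D[i][j-1], D[i-1][j-1]). Filling the table (rows: prefixes of 'tuxode', columns: prefixes of 'jxwde'):
     ε  j  x  w  d  e
  ε  0  1  2  3  4  5
  t  1  1  2  3  4  5
  u  2  2  2  3  4  5
  x  3  3  2  3  4  5
  o  4  4  3  3  4  5
  d  5  5  4  4  3  4
  e  6  6  5  5  4  3
The bottom-right entry gives D[6][5] = 3, so no sequence of fewer than 3 edits works. Backtracking through the table gives one optimal edit sequence (3 edits):
  tuxode → uxode (del t @1)
  uxode → jxode (sub u→j @1)
  jxode → jxwde (sub o→w @3)
Edit distance = 3.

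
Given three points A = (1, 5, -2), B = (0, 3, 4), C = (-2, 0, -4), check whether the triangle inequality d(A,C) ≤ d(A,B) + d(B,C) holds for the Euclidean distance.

d(A,B) = √(1² + 2² + 6²) = √41 ≈ 6.4031, d(B,C) = √(2² + 3² + 8²) = √77 ≈ 8.775, d(A,C) = √(3² + 5² + 2²) = √38 ≈ 6.1644.
d(A,C) ≈ 6.1644 ≤ 6.4031 + 8.775 = 15.1781. Triangle inequality is satisfied.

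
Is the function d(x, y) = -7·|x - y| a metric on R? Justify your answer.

No. With c = -7 < 0, d fails non-negativity: d(4, 6) = -7·|4 - 6| = -7·2 = -14 < 0.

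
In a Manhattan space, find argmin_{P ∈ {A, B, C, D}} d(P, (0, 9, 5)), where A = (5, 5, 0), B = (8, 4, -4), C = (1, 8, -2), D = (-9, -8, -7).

Distances: d(A) = 14, d(B) = 22, d(C) = 9, d(D) = 38. Nearest: C = (1, 8, -2) with distance 9.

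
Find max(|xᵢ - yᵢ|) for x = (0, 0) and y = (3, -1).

max(|x_i - y_i|) = max(|0 - 3|, |0 - (-1)|) = max(3, 1) = 3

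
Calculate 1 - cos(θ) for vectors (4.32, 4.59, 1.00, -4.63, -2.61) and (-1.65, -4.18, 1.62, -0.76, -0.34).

With u = (4.32, 4.59, 1.00, -4.63, -2.61), v = (-1.65, -4.18, 1.62, -0.76, -0.34):
u·v = 4.32·(-1.65) + 4.59·(-4.18) + 1·1.62 + (-4.63)·(-0.76) + (-2.61)·(-0.34) = (-7.128) + (-19.1862) + 1.62 + 3.5188 + 0.8874 = -20.288.
|u| = √(4.32² + 4.59² + 1² + (-4.63)² + (-2.61)²) = √(18.6624 + 21.0681 + 1 + 21.4369 + 6.8121) = √68.9795, |v| = √((-1.65)² + (-4.18)² + 1.62² + (-0.76)² + (-0.34)²) = √(2.7225 + 17.4724 + 2.6244 + 0.5776 + 0.1156) = √23.5125.
cos θ = (u·v)/(|u||v|) = -20.288/(√68.9795·√23.5125) ≈ -0.5038
Cosine distance = 1 - cos θ ≈ 1 - (-0.5038) = 1.5038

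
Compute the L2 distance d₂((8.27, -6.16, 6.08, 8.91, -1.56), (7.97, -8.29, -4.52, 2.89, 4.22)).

√(Σ(x_i - y_i)²) = √((8.27 - 7.97)² + (-6.16 - (-8.29))² + (6.08 - (-4.52))² + (8.91 - 2.89)² + (-1.56 - 4.22)²)
= √(0.3² + 2.13² + 10.6² + 6.02² + (-5.78)²) = √(0.09 + 4.5369 + 112.36 + 36.2404 + 33.4084) = √186.6357 ≈ 13.6615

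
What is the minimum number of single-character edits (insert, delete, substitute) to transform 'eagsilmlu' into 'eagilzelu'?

Let D[i][j] be the edit distance between the first i characters of 'eagsilmlu' and the first j characters of 'eagilzelu', with D[i][0] = i, D[0][j] = j, and D[i][j] = D[i-1][j-1] if the characters match, else 1 + min(D[i-1][j], D[i][j-1], D[i-1][j-1]). Filling the table (rows: prefixes of 'eagsilmlu', columns: prefixes of 'eagilzelu'):
     ε  e  a  g  i  l  z  e  l  u
  ε  0  1  2  3  4  5  6  7  8  9
  e  1  0  1  2  3  4  5  6  7  8
  a  2  1  0  1  2  3  4  5  6  7
  g  3  2  1  0  1  2  3  4  5  6
  s  4  3  2  1  1  2  3  4  5  6
  i  5  4  3  2  1  2  3  4  5  6
  l  6  5  4  3  2  1  2  3  4  5
  m  7  6  5  4  3  2  2  3  4  5
  l  8  7  6  5  4  3  3  3  3  4
  u  9  8  7  6  5  4  4  4  4  3
The bottom-right entry gives D[9][9] = 3, so no sequence of fewer than 3 edits works. Backtracking through the table gives one optimal edit sequence (3 edits):
  eagsilmlu → eagilmlu (del s @4)
  eagilmlu → eagilzmlu (ins z @6)
  eagilzmlu → eagilzelu (sub m→e @7)
Edit distance = 3.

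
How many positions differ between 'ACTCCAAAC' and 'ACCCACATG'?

Differing positions: 3, 5, 6, 8, 9. Hamming distance = 5.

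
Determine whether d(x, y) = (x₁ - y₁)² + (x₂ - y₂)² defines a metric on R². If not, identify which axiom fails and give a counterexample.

No. The squared Euclidean distance fails the triangle inequality. Counterexample: x = (0, 0), y = (1, 4), z = (2, 8). d(x,z) = 2² + 8² = 68, but d(x,y) + d(y,z) = (1² + 4²) + (1² + 4²) = 17 + 17 = 34. Since 68 > 34, the triangle inequality is violated. (Note: √d, the ordinary Euclidean distance, IS a metric.)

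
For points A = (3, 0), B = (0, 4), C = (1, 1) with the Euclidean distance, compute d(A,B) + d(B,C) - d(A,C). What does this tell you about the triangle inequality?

d(A,B) = √(3² + 4²) = √25 = 5, d(B,C) = √(1² + 3²) = √10 ≈ 3.1623, d(A,C) = √(2² + 1²) = √5 ≈ 2.2361.
d(A,B) + d(B,C) - d(A,C) = 5 + 3.1623 - 2.2361 = 8.1623 - 2.2361 = 5.9262 (to 4 decimal places). This is ≥ 0, so the triangle inequality holds for these points.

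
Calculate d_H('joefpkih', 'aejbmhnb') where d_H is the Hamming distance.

Differing positions: 1, 2, 3, 4, 5, 6, 7, 8. Hamming distance = 8.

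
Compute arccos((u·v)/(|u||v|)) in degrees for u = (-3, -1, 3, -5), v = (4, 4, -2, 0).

With u = (-3, -1, 3, -5), v = (4, 4, -2, 0):
u·v = (-3)·4 + (-1)·4 + 3·(-2) + (-5)·0 = (-12) + (-4) + (-6) + 0 = -22.
|u| = √((-3)² + (-1)² + 3² + (-5)²) = √44, |v| = √(4² + 4² + (-2)² + 0²) = √36, so |u||v| = √(44·36) = √1584.
cos θ = (u·v)/(|u||v|) = -22/√1584 ≈ -0.552771
θ = arccos(-0.552771) ≈ 123.56°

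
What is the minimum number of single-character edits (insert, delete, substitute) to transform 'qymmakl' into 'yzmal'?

Let D[i][j] be the edit distance between the first i characters of 'qymmakl' and the first j characters of 'yzmal', with D[i][0] = i, D[0][j] = j, and D[i][j] = D[i-1][j-1] if the characters match, else 1 + min(D[i-1][j], D[i][j-1], D[i-1][j-1]). Filling the table (rows: prefixes of 'qymmakl', columns: prefixes of 'yzmal'):
     ε  y  z  m  a  l
  ε  0  1  2  3  4  5
  q  1  1  2  3  4  5
  y  2  1  2  3  4  5
  m  3  2  2  2  3  4
  m  4  3  3  2  3  4
  a  5  4  4  3  2  3
  k  6  5  5  4  3  3
  l  7  6  6  5  4  3
The bottom-right entry gives D[7][5] = 3, so no sequence of fewer than 3 edits works. Backtracking through the table gives one optimal edit sequence (3 edits):
  qymmakl → ymmakl (del q @1)
  ymmakl → yzmakl (sub m→z @2)
  yzmakl → yzmal (del k @5)
Edit distance = 3.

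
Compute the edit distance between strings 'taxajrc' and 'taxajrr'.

Let D[i][j] be the edit distance between the first i characters of 'taxajrc' and the first j characters of 'taxajrr', with D[i][0] = i, D[0][j] = j, and D[i][j] = D[i-1][j-1] if the characters match, else 1 + min(D[i-1][j], D[i][j-1], D[i-1][j-1]). Filling the table (rows: prefixes of 'taxajrc', columns: prefixes of 'taxajrr'):
     ε  t  a  x  a  j  r  r
  ε  0  1  2  3  4  5  6  7
  t  1  0  1  2  3  4  5  6
  a  2  1  0  1  2  3  4  5
  x  3  2  1  0  1  2  3  4
  a  4  3  2  1  0  1  2  3
  j  5  4  3  2  1  0  1  2
  r  6  5  4  3  2  1  0  1
  c  7  6  5  4  3  2  1  1
The bottom-right entry gives D[7][7] = 1, so no sequence of fewer than 1 edit works. Backtracking through the table gives one optimal edit sequence (1 edit):
  taxajrc → taxajrr (sub c→r @7)
Edit distance = 1.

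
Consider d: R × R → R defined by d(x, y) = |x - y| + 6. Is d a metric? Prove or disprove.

No. d fails identity of indiscernibles (specifically d(x,x) = 0): d(4, 4) = |4 - 4| + 6 = 0 + 6 = 6 ≠ 0.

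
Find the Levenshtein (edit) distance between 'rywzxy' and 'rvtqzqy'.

Let D[i][j] be the edit distance between the first i characters of 'rywzxy' and the first j characters of 'rvtqzqy', with D[i][0] = i, D[0][j] = j, and D[i][j] = D[i-1][j-1] if the characters match, else 1 + min(D[i-1][j], D[i][j-1], D[i-1][j-1]). Filling the table (rows: prefixes of 'rywzxy', columns: prefixes of 'rvtqzqy'):
     ε  r  v  t  q  z  q  y
  ε  0  1  2  3  4  5  6  7
  r  1  0  1  2  3  4  5  6
  y  2  1  1  2  3  4  5  5
  w  3  2  2  2  3  4  5  6
  z  4  3  3  3  3  3  4  5
  x  5  4  4  4  4  4  4  5
  y  6  5  5  5  5  5  5  4
The bottom-right entry gives D[6][7] = 4, so no sequence of fewer than 4 edits works. Backtracking through the table gives one optimal edit sequence (4 edits):
  rywzxy → rvywzxy (ins v @2)
  rvywzxy → rvtwzxy (sub y→t @3)
  rvtwzxy → rvtqzxy (sub w→q @4)
  rvtqzxy → rvtqzqy (sub x→q @6)
Edit distance = 4.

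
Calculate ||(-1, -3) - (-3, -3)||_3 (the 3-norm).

(Σ|x_i - y_i|^3)^(1/3) = (|-1 - (-3)|^3 + |-3 - (-3)|^3)^(1/3)
= (2^3 + 0^3)^(1/3) = (8 + 0)^(1/3) = (8)^(1/3) = 2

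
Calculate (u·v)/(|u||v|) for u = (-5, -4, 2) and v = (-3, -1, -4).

With u = (-5, -4, 2), v = (-3, -1, -4):
u·v = (-5)·(-3) + (-4)·(-1) + 2·(-4) = 15 + 4 + (-8) = 11.
|u| = √((-5)² + (-4)² + 2²) = √45, |v| = √((-3)² + (-1)² + (-4)²) = √26, so |u||v| = √(45·26) = √1170.
cos θ = (u·v)/(|u||v|) = 11/√1170 ≈ 0.3216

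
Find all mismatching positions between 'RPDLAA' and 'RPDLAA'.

Differing positions: none. Hamming distance = 0.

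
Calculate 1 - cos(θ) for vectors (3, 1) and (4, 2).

With u = (3, 1), v = (4, 2):
u·v = 3·4 + 1·2 = 12 + 2 = 14.
|u| = √(3² + 1²) = √10, |v| = √(4² + 2²) = √20, so |u||v| = √(10·20) = √200.
cos θ = (u·v)/(|u||v|) = 14/√200 ≈ 0.9899
Cosine distance = 1 - cos θ ≈ 1 - 0.9899 = 0.0101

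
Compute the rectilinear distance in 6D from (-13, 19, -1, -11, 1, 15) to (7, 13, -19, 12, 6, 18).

Σ|x_i - y_i| = |-13 - 7| + |19 - 13| + |-1 - (-19)| + |-11 - 12| + |1 - 6| + |15 - 18| = 20 + 6 + 18 + 23 + 5 + 3 = 75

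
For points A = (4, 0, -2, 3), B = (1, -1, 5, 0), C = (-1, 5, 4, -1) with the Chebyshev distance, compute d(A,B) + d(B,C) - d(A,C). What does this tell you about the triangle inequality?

d(A,B) = max(3, 1, 7, 3) = 7, d(B,C) = max(2, 6, 1, 1) = 6, d(A,C) = max(5, 5, 6, 4) = 6.
d(A,B) + d(B,C) - d(A,C) = 7 + 6 - 6 = 13 - 6 = 7. This is ≥ 0, so the triangle inequality holds for these points.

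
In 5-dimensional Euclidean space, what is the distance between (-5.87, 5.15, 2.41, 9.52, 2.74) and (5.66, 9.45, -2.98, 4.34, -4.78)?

√(Σ(x_i - y_i)²) = √((-5.87 - 5.66)² + (5.15 - 9.45)² + (2.41 - (-2.98))² + (9.52 - 4.34)² + (2.74 - (-4.78))²)
= √((-11.53)² + (-4.3)² + 5.39² + 5.18² + 7.52²) = √(132.9409 + 18.49 + 29.0521 + 26.8324 + 56.5504) = √263.8658 ≈ 16.2439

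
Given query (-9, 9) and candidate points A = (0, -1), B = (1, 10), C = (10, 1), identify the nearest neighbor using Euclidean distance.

Distances: d(A) ≈ 13.4536, d(B) ≈ 10.0499, d(C) ≈ 20.6155. Nearest: B = (1, 10) with distance 10.0499.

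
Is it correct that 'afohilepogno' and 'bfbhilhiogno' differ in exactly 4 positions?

Differing positions: 1, 3, 7, 8. Hamming distance = 4, so the claim is true.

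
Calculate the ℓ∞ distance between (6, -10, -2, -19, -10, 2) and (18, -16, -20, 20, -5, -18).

max(|x_i - y_i|) = max(|6 - 18|, |-10 - (-16)|, |-2 - (-20)|, |-19 - 20|, |-10 - (-5)|, |2 - (-18)|) = max(12, 6, 18, 39, 5, 20) = 39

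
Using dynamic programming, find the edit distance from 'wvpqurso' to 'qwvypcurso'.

Let D[i][j] be the edit distance between the first i characters of 'wvpqurso' and the first j characters of 'qwvypcurso', with D[i][0] = i, D[0][j] = j, and D[i][j] = D[i-1][j-1] if the characters match, else 1 + min(D[i-1][j], D[i][j-1], D[i-1][j-1]). Filling the table (rows: prefixes of 'wvpqurso', columns: prefixes of 'qwvypcurso'):
     ε  q  w  v  y  p  c  u  r  s  o
  ε  0  1  2  3  4  5  6  7  8  9 10
  w  1  1  1  2  3  4  5  6  7  8  9
  v  2  2  2  1  2  3  4  5  6  7  8
  p  3  3  3  2  2  2  3  4  5  6  7
  q  4  3  4  3  3  3  3  4  5  6  7
  u  5  4  4  4  4  4  4  3  4  5  6
  r  6  5  5  5  5  5  5  4  3  4  5
  s  7  6  6  6  6  6  6  5  4  3  4
  o  8  7  7  7  7  7  7  6  5  4  3
The bottom-right entry gives D[8][10] = 3, so no sequence of fewer than 3 edits works. Backtracking through the table gives one optimal edit sequence (3 edits):
  wvpqurso → qwvpqurso (ins q @1)
  qwvpqurso → qwvypqurso (ins y @4)
  qwvypqurso → qwvypcurso (sub q→c @6)
Edit distance = 3.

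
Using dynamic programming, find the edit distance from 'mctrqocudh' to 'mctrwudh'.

Let D[i][j] be the edit distance between the first i characters of 'mctrqocudh' and the first j characters of 'mctrwudh', with D[i][0] = i, D[0][j] = j, and D[i][j] = D[i-1][j-1] if the characters match, else 1 + min(D[i-1][j], D[i][j-1], D[i-1][j-1]). Filling the table (rows: prefixes of 'mctrqocudh', columns: prefixes of 'mctrwudh'):
     ε  m  c  t  r  w  u  d  h
  ε  0  1  2  3  4  5  6  7  8
  m  1  0  1  2  3  4  5  6  7
  c  2  1  0  1  2  3  4  5  6
  t  3  2  1  0  1  2  3  4  5
  r  4  3  2  1  0  1  2  3  4
  q  5  4  3  2  1  1  2  3  4
  o  6  5  4  3  2  2  2  3  4
  c  7  6  5  4  3  3  3  3  4
  u  8  7  6  5  4  4  3  4  4
  d  9  8  7  6  5  5  4  3  4
  h 10  9  8  7  6  6  5  4  3
The bottom-right entry gives D[10][8] = 3, so no sequence of fewer than 3 edits works. Backtracking through the table gives one optimal edit sequence (3 edits):
  mctrqocudh → mctrocudh (del q @5)
  mctrocudh → mctrcudh (del o @5)
  mctrcudh → mctrwudh (sub c→w @5)
Edit distance = 3.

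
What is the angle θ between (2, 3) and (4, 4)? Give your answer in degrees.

With u = (2, 3), v = (4, 4):
u·v = 2·4 + 3·4 = 8 + 12 = 20.
|u| = √(2² + 3²) = √13, |v| = √(4² + 4²) = √32, so |u||v| = √(13·32) = √416.
cos θ = (u·v)/(|u||v|) = 20/√416 ≈ 0.980581
θ = arccos(0.980581) ≈ 11.31°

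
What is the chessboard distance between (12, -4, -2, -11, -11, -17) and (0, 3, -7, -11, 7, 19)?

max(|x_i - y_i|) = max(|12 - 0|, |-4 - 3|, |-2 - (-7)|, |-11 - (-11)|, |-11 - 7|, |-17 - 19|) = max(12, 7, 5, 0, 18, 36) = 36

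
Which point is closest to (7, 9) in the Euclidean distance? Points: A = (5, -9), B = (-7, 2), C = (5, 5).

Distances: d(A) ≈ 18.1108, d(B) ≈ 15.6525, d(C) ≈ 4.4721. Nearest: C = (5, 5) with distance 4.4721.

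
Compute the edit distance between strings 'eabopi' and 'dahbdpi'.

Let D[i][j] be the edit distance between the first i characters of 'eabopi' and the first j characters of 'dahbdpi', with D[i][0] = i, D[0][j] = j, and D[i][j] = D[i-1][j-1] if the characters match, else 1 + min(D[i-1][j], D[i][j-1], D[i-1][j-1]). Filling the table (rows: prefixes of 'eabopi', columns: prefixes of 'dahbdpi'):
     ε  d  a  h  b  d  p  i
  ε  0  1  2  3  4  5  6  7
  e  1  1  2  3  4  5  6  7
  a  2  2  1  2  3  4  5  6
  b  3  3  2  2  2  3  4  5
  o  4  4  3  3  3  3  4  5
  p  5  5  4  4  4  4  3  4
  i  6  6  5  5  5  5  4  3
The bottom-right entry gives D[6][7] = 3, so no sequence of fewer than 3 edits works. Backtracking through the table gives one optimal edit sequence (3 edits):
  eabopi → dabopi (sub e→d @1)
  dabopi → dahbopi (ins h @3)
  dahbopi → dahbdpi (sub o→d @5)
Edit distance = 3.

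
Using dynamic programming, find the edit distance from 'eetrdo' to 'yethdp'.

Let D[i][j] be the edit distance between the first i characters of 'eetrdo' and the first j characters of 'yethdp', with D[i][0] = i, D[0][j] = j, and D[i][j] = D[i-1][j-1] if the characters match, else 1 + min(D[i-1][j], D[i][j-1], D[i-1][j-1]). Filling the table (rows: prefixes of 'eetrdo', columns: prefixes of 'yethdp'):
     ε  y  e  t  h  d  p
  ε  0  1  2  3  4  5  6
  e  1  1  1  2  3  4  5
  e  2  2  1  2  3  4  5
  t  3  3  2  1  2  3  4
  r  4  4  3  2  2  3  4
  d  5  5  4  3  3  2  3
  o  6  6  5  4  4  3  3
The bottom-right entry gives D[6][6] = 3, so no sequence of fewer than 3 edits works. Backtracking through the table gives one optimal edit sequence (3 edits):
  eetrdo → yetrdo (sub e→y @1)
  yetrdo → yethdo (sub r→h @4)
  yethdo → yethdp (sub o→p @6)
Edit distance = 3.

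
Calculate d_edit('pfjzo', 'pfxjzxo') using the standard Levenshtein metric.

Let D[i][j] be the edit distance between the first i characters of 'pfjzo' and the first j characters of 'pfxjzxo', with D[i][0] = i, D[0][j] = j, and D[i][j] = D[i-1][j-1] if the characters match, else 1 + min(D[i-1][j], D[i][j-1], D[i-1][j-1]). Filling the table (rows: prefixes of 'pfjzo', columns: prefixes of 'pfxjzxo'):
     ε  p  f  x  j  z  x  o
  ε  0  1  2  3  4  5  6  7
  p  1  0  1  2  3  4  5  6
  f  2  1  0  1  2  3  4  5
  j  3  2  1  1  1  2  3  4
  z  4  3  2  2  2  1  2  3
  o  5  4  3  3  3  2  2  2
The bottom-right entry gives D[5][7] = 2, so no sequence of fewer than 2 edits works. Backtracking through the table gives one optimal edit sequence (2 edits):
  pfjzo → pfxjzo (ins x @3)
  pfxjzo → pfxjzxo (ins x @6)
Edit distance = 2.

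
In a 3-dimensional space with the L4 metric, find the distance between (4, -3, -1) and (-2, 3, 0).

(Σ|x_i - y_i|^4)^(1/4) = (|4 - (-2)|^4 + |-3 - 3|^4 + |-1 - 0|^4)^(1/4)
= (6^4 + 6^4 + 1^4)^(1/4) = (1296 + 1296 + 1)^(1/4) = (2593)^(1/4) ≈ 7.1359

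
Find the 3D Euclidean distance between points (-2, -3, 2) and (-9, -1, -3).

√(Σ(x_i - y_i)²) = √((-2 - (-9))² + (-3 - (-1))² + (2 - (-3))²)
= √(7² + (-2)² + 5²) = √(49 + 4 + 25) = √78 ≈ 8.8318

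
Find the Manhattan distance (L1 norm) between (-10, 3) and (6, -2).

Σ|x_i - y_i| = |-10 - 6| + |3 - (-2)| = 16 + 5 = 21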